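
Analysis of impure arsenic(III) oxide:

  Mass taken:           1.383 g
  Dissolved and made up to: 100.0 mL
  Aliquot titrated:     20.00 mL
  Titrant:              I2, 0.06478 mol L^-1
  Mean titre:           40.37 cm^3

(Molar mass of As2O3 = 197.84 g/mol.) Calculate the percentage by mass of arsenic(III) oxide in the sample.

93.53 %

As2O3 + 2 I2 + 2 H2O → As2O5 + 4 HI
n(I2) per titration = 0.04037 × 0.06478 = 2.615 × 10^-3 mol
From the 1:2 ratio, n(As2O3) in each aliquot = 1/2 × 2.615 × 10^-3 = 1.308 × 10^-3 mol
n(As2O3) in the whole flask = 1.308 × 10^-3 × 100.0/20.00 = 6.538 × 10^-3 mol
mass of As2O3 = 6.538 × 10^-3 × 197.84 = 1.293 g
% As2O3 = 1.293 / 1.383 × 100 = 93.53 %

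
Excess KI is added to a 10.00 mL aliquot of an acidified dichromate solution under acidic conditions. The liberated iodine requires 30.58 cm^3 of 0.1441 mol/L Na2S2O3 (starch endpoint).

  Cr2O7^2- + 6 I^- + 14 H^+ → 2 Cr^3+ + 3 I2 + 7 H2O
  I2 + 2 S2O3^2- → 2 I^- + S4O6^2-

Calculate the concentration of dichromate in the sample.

n(S2O3^2-) = 0.03058 × 0.1441 = 4.407 × 10^-3 mol
n(I2) = n(S2O3^2-)/2 = 2.203 × 10^-3 mol
From the 1:3 ratio, n(Cr2O7^2-) in the aliquot = 1/3 × 2.203 × 10^-3 = 7.344 × 10^-4 mol
[Cr2O7^2-] = 7.344 × 10^-4 / 0.01000 = 0.07344 mol/L

0.07344 mol/L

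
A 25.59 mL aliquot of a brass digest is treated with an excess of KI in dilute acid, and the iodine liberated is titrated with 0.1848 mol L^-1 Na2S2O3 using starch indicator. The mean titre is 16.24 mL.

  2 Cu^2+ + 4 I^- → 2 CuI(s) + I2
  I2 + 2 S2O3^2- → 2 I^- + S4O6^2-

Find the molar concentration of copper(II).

0.1173 mol/L

n(S2O3^2-) = 0.01624 × 0.1848 = 3.001 × 10^-3 mol
n(I2) = n(S2O3^2-)/2 = 1.501 × 10^-3 mol
From the 2:1 ratio, n(Cu2+) in the aliquot = 2/1 × 1.501 × 10^-3 = 3.001 × 10^-3 mol
[Cu2+] = 3.001 × 10^-3 / 0.02559 = 0.1173 mol/L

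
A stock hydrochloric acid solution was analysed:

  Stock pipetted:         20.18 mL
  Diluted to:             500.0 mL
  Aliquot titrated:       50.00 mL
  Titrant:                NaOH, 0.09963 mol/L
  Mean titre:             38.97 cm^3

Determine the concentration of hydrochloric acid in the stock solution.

1.924 mol/L

HCl + NaOH → NaCl + H2O
n(NaOH) = 0.03897 × 0.09963 = 3.883 × 10^-3 mol
n(HCl) in the aliquot = 3.883 × 10^-3 mol (1:1 ratio)
[HCl]_dilute = 3.883 × 10^-3 / 0.05000 = 0.07765 mol/L
Dilution factor = 500.0 / 20.18 = 24.78
[HCl]_stock = 0.07765 × 24.78 = 1.924 mol/L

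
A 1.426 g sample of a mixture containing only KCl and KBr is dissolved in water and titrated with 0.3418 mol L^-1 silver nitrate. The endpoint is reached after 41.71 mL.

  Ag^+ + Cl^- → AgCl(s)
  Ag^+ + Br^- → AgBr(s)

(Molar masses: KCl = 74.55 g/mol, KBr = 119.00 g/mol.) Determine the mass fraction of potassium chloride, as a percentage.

31.82 %

n(AgNO3) = 0.04171 × 0.3418 = 0.01426 mol
Let x = n(KCl), y = n(KBr).
Titrant: 1x + 1y = 0.01426;  mass: 74.55x + 119.00y = 1.426
Solving, x = 6.086 × 10^-3 mol, y = 8.171 × 10^-3 mol
mass of KCl = 6.086 × 10^-3 × 74.55 = 0.4537 g
% KCl = 0.4537 / 1.426 × 100 = 31.82 %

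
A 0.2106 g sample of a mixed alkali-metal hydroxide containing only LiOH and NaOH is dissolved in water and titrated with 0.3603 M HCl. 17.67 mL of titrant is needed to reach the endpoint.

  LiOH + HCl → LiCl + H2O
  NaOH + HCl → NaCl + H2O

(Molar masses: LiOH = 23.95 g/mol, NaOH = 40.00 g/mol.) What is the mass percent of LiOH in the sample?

31.22 %

n(HCl) = 0.01767 × 0.3603 = 6.367 × 10^-3 mol
Let x = n(LiOH), y = n(NaOH).
Titrant: 1x + 1y = 6.367 × 10^-3;  mass: 23.95x + 40.00y = 0.2106
Solving, x = 2.745 × 10^-3 mol, y = 3.621 × 10^-3 mol
mass of LiOH = 2.745 × 10^-3 × 23.95 = 0.06575 g
% LiOH = 0.06575 / 0.2106 × 100 = 31.22 %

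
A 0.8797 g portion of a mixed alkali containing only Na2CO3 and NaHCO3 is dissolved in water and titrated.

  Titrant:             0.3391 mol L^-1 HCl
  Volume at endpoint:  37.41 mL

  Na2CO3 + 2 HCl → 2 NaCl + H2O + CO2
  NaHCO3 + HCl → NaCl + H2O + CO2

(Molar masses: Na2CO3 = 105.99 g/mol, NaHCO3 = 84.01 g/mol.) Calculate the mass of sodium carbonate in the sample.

n(HCl) = 0.03741 × 0.3391 = 0.01269 mol
Let x = n(Na2CO3), y = n(NaHCO3).
Titrant: 2x + 1y = 0.01269;  mass: 105.99x + 84.01y = 0.8797
Solving, x = 2.999 × 10^-3 mol, y = 6.688 × 10^-3 mol
mass of Na2CO3 = 2.999 × 10^-3 × 105.99 = 0.3179 g

0.3179 g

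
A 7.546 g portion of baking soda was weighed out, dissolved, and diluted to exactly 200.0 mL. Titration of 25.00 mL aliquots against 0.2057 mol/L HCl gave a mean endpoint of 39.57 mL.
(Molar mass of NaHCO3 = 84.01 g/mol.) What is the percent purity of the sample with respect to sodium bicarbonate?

72.49 %

NaHCO3 + HCl → NaCl + H2O + CO2
n(HCl) per titration = 0.03957 × 0.2057 = 8.140 × 10^-3 mol
n(NaHCO3) in each aliquot = 8.140 × 10^-3 mol (1:1 ratio)
n(NaHCO3) in the whole flask = 8.140 × 10^-3 × 200.0/25.00 = 0.06512 mol
mass of NaHCO3 = 0.06512 × 84.01 = 5.470 g
% NaHCO3 = 5.470 / 7.546 × 100 = 72.49 %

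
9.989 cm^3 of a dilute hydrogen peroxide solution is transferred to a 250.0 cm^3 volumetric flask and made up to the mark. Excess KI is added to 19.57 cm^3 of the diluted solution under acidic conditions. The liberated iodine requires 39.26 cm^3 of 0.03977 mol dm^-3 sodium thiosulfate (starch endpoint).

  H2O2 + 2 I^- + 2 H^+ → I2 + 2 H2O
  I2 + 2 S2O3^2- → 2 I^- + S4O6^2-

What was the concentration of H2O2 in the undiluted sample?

n(S2O3^2-) = 0.03926 × 0.03977 = 1.561 × 10^-3 mol
n(I2) = n(S2O3^2-)/2 = 7.807 × 10^-4 mol
n(H2O2) in the aliquot = 7.807 × 10^-4 mol (1:1 ratio)
[H2O2]_dilute = 7.807 × 10^-4 / 0.01957 = 0.03989 mol/L
[H2O2]_original = 0.03989 × 250.0/9.989 = 0.9984 mol/L

0.9984 mol/L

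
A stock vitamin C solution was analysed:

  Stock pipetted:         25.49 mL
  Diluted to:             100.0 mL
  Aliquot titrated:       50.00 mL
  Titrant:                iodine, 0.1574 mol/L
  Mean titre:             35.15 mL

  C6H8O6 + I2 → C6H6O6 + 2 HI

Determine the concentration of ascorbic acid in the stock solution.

n(I2) = 0.03515 × 0.1574 = 5.533 × 10^-3 mol
n(C6H8O6) in the aliquot = 5.533 × 10^-3 mol (1:1 ratio)
[C6H8O6]_dilute = 5.533 × 10^-3 / 0.05000 = 0.1107 mol/L
Dilution factor = 100.0 / 25.49 = 3.923
[C6H8O6]_stock = 0.1107 × 3.923 = 0.4341 mol/L

0.4341 mol/L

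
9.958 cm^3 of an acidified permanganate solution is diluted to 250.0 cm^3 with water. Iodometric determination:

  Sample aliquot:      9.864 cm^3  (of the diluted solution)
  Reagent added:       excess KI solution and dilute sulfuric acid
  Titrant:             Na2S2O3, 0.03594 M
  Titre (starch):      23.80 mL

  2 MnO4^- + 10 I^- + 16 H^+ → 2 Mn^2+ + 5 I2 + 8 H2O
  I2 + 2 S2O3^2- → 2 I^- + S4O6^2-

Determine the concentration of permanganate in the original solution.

n(S2O3^2-) = 0.02380 × 0.03594 = 8.554 × 10^-4 mol
n(I2) = n(S2O3^2-)/2 = 4.277 × 10^-4 mol
From the 2:5 ratio, n(MnO4^-) in the aliquot = 2/5 × 4.277 × 10^-4 = 1.711 × 10^-4 mol
[MnO4^-]_dilute = 1.711 × 10^-4 / 0.009864 = 0.01734 mol/L
[MnO4^-]_original = 0.01734 × 250.0/9.958 = 0.4354 mol/L

0.4354 M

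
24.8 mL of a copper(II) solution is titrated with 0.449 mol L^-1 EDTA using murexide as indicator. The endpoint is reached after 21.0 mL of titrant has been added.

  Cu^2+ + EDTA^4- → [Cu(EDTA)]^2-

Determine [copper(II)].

0.380 mol/L

n(EDTA) = 0.0210 L × 0.449 mol/L = 9.43 × 10^-3 mol
n(Cu2+) = 9.43 × 10^-3 mol (1:1 mole ratio)
[Cu2+] = 9.43 × 10^-3 mol / 0.0248 L = 0.380 mol/L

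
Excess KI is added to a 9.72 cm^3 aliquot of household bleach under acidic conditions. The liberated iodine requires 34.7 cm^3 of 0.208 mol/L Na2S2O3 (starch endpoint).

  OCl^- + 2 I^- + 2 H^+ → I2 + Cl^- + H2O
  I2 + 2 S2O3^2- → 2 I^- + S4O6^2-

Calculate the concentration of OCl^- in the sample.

0.371 mol/L

n(S2O3^2-) = 0.0347 × 0.208 = 7.22 × 10^-3 mol
n(I2) = n(S2O3^2-)/2 = 3.61 × 10^-3 mol
n(OCl^-) in the aliquot = 3.61 × 10^-3 mol (1:1 ratio)
[OCl^-] = 3.61 × 10^-3 / 0.00972 = 0.371 mol/L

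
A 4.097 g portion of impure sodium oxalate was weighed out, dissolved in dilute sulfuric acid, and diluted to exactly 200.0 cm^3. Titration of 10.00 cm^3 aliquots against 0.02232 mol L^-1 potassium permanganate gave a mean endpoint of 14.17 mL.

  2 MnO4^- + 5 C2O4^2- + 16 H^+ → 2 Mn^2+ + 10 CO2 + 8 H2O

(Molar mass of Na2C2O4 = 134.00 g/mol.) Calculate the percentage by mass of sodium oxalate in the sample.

51.72 %

n(KMnO4) per titration = 0.01417 × 0.02232 = 3.163 × 10^-4 mol
From the 5:2 ratio, n(Na2C2O4) in each aliquot = 5/2 × 3.163 × 10^-4 = 7.907 × 10^-4 mol
n(Na2C2O4) in the whole flask = 7.907 × 10^-4 × 200.0/10.00 = 0.01581 mol
mass of Na2C2O4 = 0.01581 × 134.00 = 2.119 g
% Na2C2O4 = 2.119 / 4.097 × 100 = 51.72 %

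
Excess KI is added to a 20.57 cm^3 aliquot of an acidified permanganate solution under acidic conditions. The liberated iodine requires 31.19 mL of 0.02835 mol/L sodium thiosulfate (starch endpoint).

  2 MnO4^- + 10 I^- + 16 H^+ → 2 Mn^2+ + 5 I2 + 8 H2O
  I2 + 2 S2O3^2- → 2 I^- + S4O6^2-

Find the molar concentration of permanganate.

0.008597 mol/L

n(S2O3^2-) = 0.03119 × 0.02835 = 8.842 × 10^-4 mol
n(I2) = n(S2O3^2-)/2 = 4.421 × 10^-4 mol
From the 2:5 ratio, n(MnO4^-) in the aliquot = 2/5 × 4.421 × 10^-4 = 1.768 × 10^-4 mol
[MnO4^-] = 1.768 × 10^-4 / 0.02057 = 0.008597 mol/L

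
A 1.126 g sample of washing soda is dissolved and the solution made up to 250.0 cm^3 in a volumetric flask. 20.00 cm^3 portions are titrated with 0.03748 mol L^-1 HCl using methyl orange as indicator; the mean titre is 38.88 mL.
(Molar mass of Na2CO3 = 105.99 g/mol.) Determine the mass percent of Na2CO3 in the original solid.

Na2CO3 + 2 HCl → 2 NaCl + H2O + CO2
n(HCl) per titration = 0.03888 × 0.03748 = 1.457 × 10^-3 mol
From the 1:2 ratio, n(Na2CO3) in each aliquot = 1/2 × 1.457 × 10^-3 = 7.286 × 10^-4 mol
n(Na2CO3) in the whole flask = 7.286 × 10^-4 × 250.0/20.00 = 9.108 × 10^-3 mol
mass of Na2CO3 = 9.108 × 10^-3 × 105.99 = 0.9653 g
% Na2CO3 = 0.9653 / 1.126 × 100 = 85.73 %

85.73 %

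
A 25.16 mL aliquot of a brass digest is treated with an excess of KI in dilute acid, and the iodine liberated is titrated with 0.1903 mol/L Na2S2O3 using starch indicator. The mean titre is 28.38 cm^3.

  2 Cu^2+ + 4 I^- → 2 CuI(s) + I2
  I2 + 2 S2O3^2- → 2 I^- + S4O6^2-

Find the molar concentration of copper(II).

0.2147 mol/L

n(S2O3^2-) = 0.02838 × 0.1903 = 5.401 × 10^-3 mol
n(I2) = n(S2O3^2-)/2 = 2.700 × 10^-3 mol
From the 2:1 ratio, n(Cu2+) in the aliquot = 2/1 × 2.700 × 10^-3 = 5.401 × 10^-3 mol
[Cu2+] = 5.401 × 10^-3 / 0.02516 = 0.2147 mol/L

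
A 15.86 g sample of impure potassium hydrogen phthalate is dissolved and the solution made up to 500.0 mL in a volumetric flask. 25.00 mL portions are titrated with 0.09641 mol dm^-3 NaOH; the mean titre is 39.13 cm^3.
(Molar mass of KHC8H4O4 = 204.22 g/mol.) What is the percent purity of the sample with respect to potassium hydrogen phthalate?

97.15 %

KHC8H4O4 + NaOH → KNaC8H4O4 + H2O
n(NaOH) per titration = 0.03913 × 0.09641 = 3.773 × 10^-3 mol
n(KHC8H4O4) in each aliquot = 3.773 × 10^-3 mol (1:1 ratio)
n(KHC8H4O4) in the whole flask = 3.773 × 10^-3 × 500.0/25.00 = 0.07545 mol
mass of KHC8H4O4 = 0.07545 × 204.22 = 15.41 g
% KHC8H4O4 = 15.41 / 15.86 × 100 = 97.15 %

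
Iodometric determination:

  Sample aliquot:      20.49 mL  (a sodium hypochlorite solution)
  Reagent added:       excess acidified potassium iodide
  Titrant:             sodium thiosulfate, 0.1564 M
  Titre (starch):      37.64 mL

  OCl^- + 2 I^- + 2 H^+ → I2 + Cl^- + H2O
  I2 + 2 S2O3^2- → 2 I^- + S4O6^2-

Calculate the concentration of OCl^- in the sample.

n(S2O3^2-) = 0.03764 × 0.1564 = 5.887 × 10^-3 mol
n(I2) = n(S2O3^2-)/2 = 2.943 × 10^-3 mol
n(OCl^-) in the aliquot = 2.943 × 10^-3 mol (1:1 ratio)
[OCl^-] = 2.943 × 10^-3 / 0.02049 = 0.1437 mol/L

0.1437 M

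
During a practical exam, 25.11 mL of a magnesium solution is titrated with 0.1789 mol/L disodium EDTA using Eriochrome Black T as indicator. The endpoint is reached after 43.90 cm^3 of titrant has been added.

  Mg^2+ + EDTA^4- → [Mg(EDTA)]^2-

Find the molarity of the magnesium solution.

0.3128 mol/L

n(EDTA) = 0.04390 L × 0.1789 mol/L = 7.854 × 10^-3 mol
n(Mg2+) = 7.854 × 10^-3 mol (1:1 mole ratio)
[Mg2+] = 7.854 × 10^-3 mol / 0.02511 L = 0.3128 mol/L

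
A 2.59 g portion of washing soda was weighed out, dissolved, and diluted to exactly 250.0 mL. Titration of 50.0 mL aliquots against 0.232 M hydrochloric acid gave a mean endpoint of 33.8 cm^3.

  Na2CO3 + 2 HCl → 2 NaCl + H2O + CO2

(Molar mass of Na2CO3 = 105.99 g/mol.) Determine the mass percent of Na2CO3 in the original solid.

n(HCl) per titration = 0.0338 × 0.232 = 7.84 × 10^-3 mol
From the 1:2 ratio, n(Na2CO3) in each aliquot = 1/2 × 7.84 × 10^-3 = 3.92 × 10^-3 mol
n(Na2CO3) in the whole flask = 3.92 × 10^-3 × 250.0/50.0 = 0.0196 mol
mass of Na2CO3 = 0.0196 × 105.99 = 2.08 g
% Na2CO3 = 2.08 / 2.59 × 100 = 80.2 %

80.2 %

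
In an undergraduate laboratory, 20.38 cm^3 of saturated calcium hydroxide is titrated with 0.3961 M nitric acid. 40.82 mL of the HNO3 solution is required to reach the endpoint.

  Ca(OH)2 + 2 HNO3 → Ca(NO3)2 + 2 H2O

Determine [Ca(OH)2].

0.3967 M

n(HNO3) = 0.04082 L × 0.3961 mol/L = 0.01617 mol
From the 1:2 mole ratio, n(Ca(OH)2) = 1/2 × 0.01617 = 8.084 × 10^-3 mol
[Ca(OH)2] = 8.084 × 10^-3 mol / 0.02038 L = 0.3967 mol/L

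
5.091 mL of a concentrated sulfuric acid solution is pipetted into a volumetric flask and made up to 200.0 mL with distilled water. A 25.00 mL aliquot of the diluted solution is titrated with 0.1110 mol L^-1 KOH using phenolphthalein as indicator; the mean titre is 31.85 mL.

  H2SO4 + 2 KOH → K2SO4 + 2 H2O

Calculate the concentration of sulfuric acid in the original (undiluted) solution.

n(KOH) = 0.03185 × 0.1110 = 3.535 × 10^-3 mol
From the 1:2 ratio, n(H2SO4) in the aliquot = 1/2 × 3.535 × 10^-3 = 1.768 × 10^-3 mol
[H2SO4]_dilute = 1.768 × 10^-3 / 0.02500 = 0.07071 mol/L
Dilution factor = 200.0 / 5.091 = 39.29
[H2SO4]_stock = 0.07071 × 39.29 = 2.778 mol/L

2.778 mol/L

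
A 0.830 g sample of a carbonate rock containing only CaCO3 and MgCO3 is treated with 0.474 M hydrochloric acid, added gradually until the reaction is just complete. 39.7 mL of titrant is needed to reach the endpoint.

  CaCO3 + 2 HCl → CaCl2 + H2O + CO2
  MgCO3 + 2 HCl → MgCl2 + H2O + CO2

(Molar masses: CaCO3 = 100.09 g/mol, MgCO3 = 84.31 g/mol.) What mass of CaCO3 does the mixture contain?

n(HCl) = 0.0397 × 0.474 = 0.0188 mol
Let x = n(CaCO3), y = n(MgCO3).
Titrant: 2x + 2y = 0.0188;  mass: 100.09x + 84.31y = 0.830
Solving, x = 2.33 × 10^-3 mol, y = 7.08 × 10^-3 mol
mass of CaCO3 = 2.33 × 10^-3 × 100.09 = 0.233 g

0.233 g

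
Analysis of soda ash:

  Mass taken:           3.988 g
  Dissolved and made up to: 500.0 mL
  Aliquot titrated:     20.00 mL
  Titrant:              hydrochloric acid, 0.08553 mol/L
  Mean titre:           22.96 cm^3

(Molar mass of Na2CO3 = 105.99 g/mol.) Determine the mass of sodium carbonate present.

Na2CO3 + 2 HCl → 2 NaCl + H2O + CO2
n(HCl) per titration = 0.02296 × 0.08553 = 1.964 × 10^-3 mol
From the 1:2 ratio, n(Na2CO3) in each aliquot = 1/2 × 1.964 × 10^-3 = 9.819 × 10^-4 mol
n(Na2CO3) in the whole flask = 9.819 × 10^-4 × 500.0/20.00 = 0.02455 mol
mass of Na2CO3 = 0.02455 × 105.99 = 2.602 g

2.602 g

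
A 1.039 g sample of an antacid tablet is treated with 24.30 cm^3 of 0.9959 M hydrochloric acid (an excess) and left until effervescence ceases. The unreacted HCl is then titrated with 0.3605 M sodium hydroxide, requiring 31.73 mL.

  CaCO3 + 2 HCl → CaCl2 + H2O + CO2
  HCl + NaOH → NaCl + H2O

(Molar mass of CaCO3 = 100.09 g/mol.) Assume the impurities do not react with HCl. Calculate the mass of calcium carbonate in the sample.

0.6387 g

n(HCl) added = 0.02430 × 0.9959 = 0.02420 mol
n(NaOH) used in back-titration = 0.03173 × 0.3605 = 0.01144 mol
n(HCl) left over = 0.01144 mol (1:1 ratio)
n(HCl) consumed by analyte = 0.02420 − 0.01144 = 0.01276 mol
From the 1:2 ratio, n(CaCO3) = 1/2 × 0.01276 = 6.381 × 10^-3 mol
mass of CaCO3 = 6.381 × 10^-3 × 100.09 = 0.6387 g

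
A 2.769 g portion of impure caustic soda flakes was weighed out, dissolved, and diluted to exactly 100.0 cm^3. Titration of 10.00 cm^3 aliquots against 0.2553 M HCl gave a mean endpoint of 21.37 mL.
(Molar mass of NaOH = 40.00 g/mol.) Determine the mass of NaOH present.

2.182 g

NaOH + HCl → NaCl + H2O
n(HCl) per titration = 0.02137 × 0.2553 = 5.456 × 10^-3 mol
n(NaOH) in each aliquot = 5.456 × 10^-3 mol (1:1 ratio)
n(NaOH) in the whole flask = 5.456 × 10^-3 × 100.0/10.00 = 0.05456 mol
mass of NaOH = 0.05456 × 40.00 = 2.182 g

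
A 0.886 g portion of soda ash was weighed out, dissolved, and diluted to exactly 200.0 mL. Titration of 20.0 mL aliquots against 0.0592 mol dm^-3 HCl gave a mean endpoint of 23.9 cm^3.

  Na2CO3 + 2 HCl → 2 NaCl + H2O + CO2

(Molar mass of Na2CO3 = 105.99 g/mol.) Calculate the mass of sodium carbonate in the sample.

n(HCl) per titration = 0.0239 × 0.0592 = 1.41 × 10^-3 mol
From the 1:2 ratio, n(Na2CO3) in each aliquot = 1/2 × 1.41 × 10^-3 = 7.07 × 10^-4 mol
n(Na2CO3) in the whole flask = 7.07 × 10^-4 × 200.0/20.0 = 7.07 × 10^-3 mol
mass of Na2CO3 = 7.07 × 10^-3 × 105.99 = 0.750 g

0.750 g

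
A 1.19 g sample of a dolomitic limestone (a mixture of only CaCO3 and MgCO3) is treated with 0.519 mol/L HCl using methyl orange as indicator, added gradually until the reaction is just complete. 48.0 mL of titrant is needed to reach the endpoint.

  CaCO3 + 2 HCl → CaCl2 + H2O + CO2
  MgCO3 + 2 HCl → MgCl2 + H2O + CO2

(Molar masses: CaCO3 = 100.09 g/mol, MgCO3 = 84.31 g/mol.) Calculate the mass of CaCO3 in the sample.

n(HCl) = 0.0480 × 0.519 = 0.0249 mol
Let x = n(CaCO3), y = n(MgCO3).
Titrant: 2x + 2y = 0.0249;  mass: 100.09x + 84.31y = 1.19
Solving, x = 8.86 × 10^-3 mol, y = 3.59 × 10^-3 mol
mass of CaCO3 = 8.86 × 10^-3 × 100.09 = 0.887 g

0.887 g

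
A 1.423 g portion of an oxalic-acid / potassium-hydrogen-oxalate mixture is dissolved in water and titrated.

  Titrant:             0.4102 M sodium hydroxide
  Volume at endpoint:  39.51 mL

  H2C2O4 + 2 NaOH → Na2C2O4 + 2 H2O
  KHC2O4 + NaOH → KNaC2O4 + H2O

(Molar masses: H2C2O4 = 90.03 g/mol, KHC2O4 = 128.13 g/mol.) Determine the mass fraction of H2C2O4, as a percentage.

n(NaOH) = 0.03951 × 0.4102 = 0.01621 mol
Let x = n(H2C2O4), y = n(KHC2O4).
Titrant: 2x + 1y = 0.01621;  mass: 90.03x + 128.13y = 1.423
Solving, x = 3.932 × 10^-3 mol, y = 8.343 × 10^-3 mol
mass of H2C2O4 = 3.932 × 10^-3 × 90.03 = 0.3540 g
% H2C2O4 = 0.3540 / 1.423 × 100 = 24.88 %

24.88 %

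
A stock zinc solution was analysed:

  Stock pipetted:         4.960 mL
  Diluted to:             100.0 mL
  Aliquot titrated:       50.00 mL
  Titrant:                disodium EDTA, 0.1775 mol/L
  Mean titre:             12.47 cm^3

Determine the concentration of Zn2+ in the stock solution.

Zn^2+ + EDTA^4- → [Zn(EDTA)]^2-
n(EDTA) = 0.01247 × 0.1775 = 2.213 × 10^-3 mol
n(Zn2+) in the aliquot = 2.213 × 10^-3 mol (1:1 ratio)
[Zn2+]_dilute = 2.213 × 10^-3 / 0.05000 = 0.04427 mol/L
Dilution factor = 100.0 / 4.960 = 20.16
[Zn2+]_stock = 0.04427 × 20.16 = 0.8925 mol/L

0.8925 mol/L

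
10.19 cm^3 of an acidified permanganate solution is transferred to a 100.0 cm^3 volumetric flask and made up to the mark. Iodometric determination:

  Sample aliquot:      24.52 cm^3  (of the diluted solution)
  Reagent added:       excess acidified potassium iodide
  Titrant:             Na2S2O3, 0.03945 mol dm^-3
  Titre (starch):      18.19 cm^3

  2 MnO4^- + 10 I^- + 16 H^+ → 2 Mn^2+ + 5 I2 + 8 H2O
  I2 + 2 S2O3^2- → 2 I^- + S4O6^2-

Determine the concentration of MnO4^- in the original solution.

0.05744 mol/L

n(S2O3^2-) = 0.01819 × 0.03945 = 7.176 × 10^-4 mol
n(I2) = n(S2O3^2-)/2 = 3.588 × 10^-4 mol
From the 2:5 ratio, n(MnO4^-) in the aliquot = 2/5 × 3.588 × 10^-4 = 1.435 × 10^-4 mol
[MnO4^-]_dilute = 1.435 × 10^-4 / 0.02452 = 0.005853 mol/L
[MnO4^-]_original = 0.005853 × 100.0/10.19 = 0.05744 mol/L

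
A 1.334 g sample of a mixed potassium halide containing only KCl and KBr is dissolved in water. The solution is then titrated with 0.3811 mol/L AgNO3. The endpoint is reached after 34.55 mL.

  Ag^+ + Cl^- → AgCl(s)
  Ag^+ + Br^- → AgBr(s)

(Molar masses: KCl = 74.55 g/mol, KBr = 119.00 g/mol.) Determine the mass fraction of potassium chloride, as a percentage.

n(AgNO3) = 0.03455 × 0.3811 = 0.01317 mol
Let x = n(KCl), y = n(KBr).
Titrant: 1x + 1y = 0.01317;  mass: 74.55x + 119.00y = 1.334
Solving, x = 5.239 × 10^-3 mol, y = 7.928 × 10^-3 mol
mass of KCl = 5.239 × 10^-3 × 74.55 = 0.3906 g
% KCl = 0.3906 / 1.334 × 100 = 29.28 %

29.28 %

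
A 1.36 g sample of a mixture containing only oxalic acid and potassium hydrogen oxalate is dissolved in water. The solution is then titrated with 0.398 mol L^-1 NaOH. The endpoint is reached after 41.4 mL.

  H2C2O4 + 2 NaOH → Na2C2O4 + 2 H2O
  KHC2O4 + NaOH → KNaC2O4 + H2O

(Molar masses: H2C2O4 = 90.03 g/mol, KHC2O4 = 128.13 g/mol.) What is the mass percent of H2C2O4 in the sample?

n(NaOH) = 0.0414 × 0.398 = 0.0165 mol
Let x = n(H2C2O4), y = n(KHC2O4).
Titrant: 2x + 1y = 0.0165;  mass: 90.03x + 128.13y = 1.36
Solving, x = 4.52 × 10^-3 mol, y = 7.44 × 10^-3 mol
mass of H2C2O4 = 4.52 × 10^-3 × 90.03 = 0.407 g
% H2C2O4 = 0.407 / 1.36 × 100 = 29.9 %

29.9 %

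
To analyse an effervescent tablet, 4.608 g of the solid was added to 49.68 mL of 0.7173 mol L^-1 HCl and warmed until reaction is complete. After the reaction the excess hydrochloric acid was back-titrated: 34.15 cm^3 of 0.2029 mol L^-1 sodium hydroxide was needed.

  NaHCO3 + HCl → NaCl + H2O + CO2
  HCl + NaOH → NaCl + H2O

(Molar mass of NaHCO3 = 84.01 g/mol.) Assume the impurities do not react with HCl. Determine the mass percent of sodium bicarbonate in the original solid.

n(HCl) added = 0.04968 × 0.7173 = 0.03564 mol
n(NaOH) used in back-titration = 0.03415 × 0.2029 = 6.929 × 10^-3 mol
n(HCl) left over = 6.929 × 10^-3 mol (1:1 ratio)
n(HCl) consumed by analyte = 0.03564 − 6.929 × 10^-3 = 0.02871 mol
n(NaHCO3) = 0.02871 mol (1:1 ratio)
mass of NaHCO3 = 0.02871 × 84.01 = 2.412 g
% NaHCO3 = 2.412 / 4.608 × 100 = 52.34 %

52.34 %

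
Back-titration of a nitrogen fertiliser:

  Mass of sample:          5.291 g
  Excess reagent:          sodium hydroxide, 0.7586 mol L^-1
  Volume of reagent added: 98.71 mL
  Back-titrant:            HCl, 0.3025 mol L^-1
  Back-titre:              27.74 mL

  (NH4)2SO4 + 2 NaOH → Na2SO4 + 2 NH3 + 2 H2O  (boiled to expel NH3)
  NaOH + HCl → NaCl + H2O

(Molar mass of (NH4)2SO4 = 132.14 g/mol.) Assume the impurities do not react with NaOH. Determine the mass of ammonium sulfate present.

4.393 g

n(NaOH) added = 0.09871 × 0.7586 = 0.07488 mol
n(HCl) used in back-titration = 0.02774 × 0.3025 = 8.391 × 10^-3 mol
n(NaOH) left over = 8.391 × 10^-3 mol (1:1 ratio)
n(NaOH) consumed by analyte = 0.07488 − 8.391 × 10^-3 = 0.06649 mol
From the 1:2 ratio, n((NH4)2SO4) = 1/2 × 0.06649 = 0.03325 mol
mass of (NH4)2SO4 = 0.03325 × 132.14 = 4.393 g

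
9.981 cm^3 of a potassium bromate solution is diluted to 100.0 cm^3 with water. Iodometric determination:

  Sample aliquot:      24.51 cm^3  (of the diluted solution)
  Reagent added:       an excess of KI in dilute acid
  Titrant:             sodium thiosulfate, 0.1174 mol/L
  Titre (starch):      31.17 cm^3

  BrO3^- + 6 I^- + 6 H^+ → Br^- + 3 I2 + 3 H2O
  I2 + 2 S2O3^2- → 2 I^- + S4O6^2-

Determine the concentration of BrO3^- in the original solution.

0.2493 mol/L

n(S2O3^2-) = 0.03117 × 0.1174 = 3.659 × 10^-3 mol
n(I2) = n(S2O3^2-)/2 = 1.830 × 10^-3 mol
From the 1:3 ratio, n(BrO3^-) in the aliquot = 1/3 × 1.830 × 10^-3 = 6.099 × 10^-4 mol
[BrO3^-]_dilute = 6.099 × 10^-4 / 0.02451 = 0.02488 mol/L
[BrO3^-]_original = 0.02488 × 100.0/9.981 = 0.2493 mol/L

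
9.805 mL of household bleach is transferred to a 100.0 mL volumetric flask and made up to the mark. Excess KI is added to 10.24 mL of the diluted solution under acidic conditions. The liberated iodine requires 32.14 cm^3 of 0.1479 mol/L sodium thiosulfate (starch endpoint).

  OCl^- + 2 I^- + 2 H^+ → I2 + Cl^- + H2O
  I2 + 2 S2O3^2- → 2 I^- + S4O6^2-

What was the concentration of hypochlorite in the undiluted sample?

2.367 mol/L

n(S2O3^2-) = 0.03214 × 0.1479 = 4.754 × 10^-3 mol
n(I2) = n(S2O3^2-)/2 = 2.377 × 10^-3 mol
n(OCl^-) in the aliquot = 2.377 × 10^-3 mol (1:1 ratio)
[OCl^-]_dilute = 2.377 × 10^-3 / 0.01024 = 0.2321 mol/L
[OCl^-]_original = 0.2321 × 100.0/9.805 = 2.367 mol/L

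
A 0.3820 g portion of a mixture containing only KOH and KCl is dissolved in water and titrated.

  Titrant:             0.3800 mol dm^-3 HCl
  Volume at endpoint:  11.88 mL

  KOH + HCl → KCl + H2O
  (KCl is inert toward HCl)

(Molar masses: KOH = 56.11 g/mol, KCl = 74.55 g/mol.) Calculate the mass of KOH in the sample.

n(HCl) = 0.01188 × 0.3800 = 4.514 × 10^-3 mol
Let x = n(KOH), y = n(KCl).
Titrant: 1x = 4.514 × 10^-3;  mass: 56.11x + 74.55y = 0.3820
Solving, x = 4.514 × 10^-3 mol, y = 1.726 × 10^-3 mol
mass of KOH = 4.514 × 10^-3 × 56.11 = 0.2533 g

0.2533 g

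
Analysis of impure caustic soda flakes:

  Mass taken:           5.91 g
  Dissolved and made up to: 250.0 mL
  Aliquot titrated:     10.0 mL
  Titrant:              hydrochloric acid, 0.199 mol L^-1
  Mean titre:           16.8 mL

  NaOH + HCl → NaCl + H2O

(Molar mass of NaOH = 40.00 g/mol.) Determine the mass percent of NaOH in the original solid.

56.6 %

n(HCl) per titration = 0.0168 × 0.199 = 3.34 × 10^-3 mol
n(NaOH) in each aliquot = 3.34 × 10^-3 mol (1:1 ratio)
n(NaOH) in the whole flask = 3.34 × 10^-3 × 250.0/10.0 = 0.0836 mol
mass of NaOH = 0.0836 × 40.00 = 3.34 g
% NaOH = 3.34 / 5.91 × 100 = 56.6 %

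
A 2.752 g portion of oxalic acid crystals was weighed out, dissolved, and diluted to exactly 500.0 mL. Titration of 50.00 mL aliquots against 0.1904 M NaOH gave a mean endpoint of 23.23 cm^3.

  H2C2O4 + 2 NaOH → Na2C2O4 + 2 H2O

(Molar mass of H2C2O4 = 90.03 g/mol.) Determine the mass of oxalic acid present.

1.991 g

n(NaOH) per titration = 0.02323 × 0.1904 = 4.423 × 10^-3 mol
From the 1:2 ratio, n(H2C2O4) in each aliquot = 1/2 × 4.423 × 10^-3 = 2.211 × 10^-3 mol
n(H2C2O4) in the whole flask = 2.211 × 10^-3 × 500.0/50.00 = 0.02211 mol
mass of H2C2O4 = 0.02211 × 90.03 = 1.991 g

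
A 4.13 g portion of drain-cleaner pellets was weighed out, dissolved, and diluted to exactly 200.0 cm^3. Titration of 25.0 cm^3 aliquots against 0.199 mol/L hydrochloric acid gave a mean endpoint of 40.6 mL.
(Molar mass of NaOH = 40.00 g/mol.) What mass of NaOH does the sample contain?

NaOH + HCl → NaCl + H2O
n(HCl) per titration = 0.0406 × 0.199 = 8.08 × 10^-3 mol
n(NaOH) in each aliquot = 8.08 × 10^-3 mol (1:1 ratio)
n(NaOH) in the whole flask = 8.08 × 10^-3 × 200.0/25.0 = 0.0646 mol
mass of NaOH = 0.0646 × 40.00 = 2.59 g

2.59 g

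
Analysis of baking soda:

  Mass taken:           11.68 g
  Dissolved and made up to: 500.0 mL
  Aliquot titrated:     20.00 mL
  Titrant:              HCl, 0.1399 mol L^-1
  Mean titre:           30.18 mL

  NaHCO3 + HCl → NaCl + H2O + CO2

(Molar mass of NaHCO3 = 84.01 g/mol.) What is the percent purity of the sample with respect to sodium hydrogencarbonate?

n(HCl) per titration = 0.03018 × 0.1399 = 4.222 × 10^-3 mol
n(NaHCO3) in each aliquot = 4.222 × 10^-3 mol (1:1 ratio)
n(NaHCO3) in the whole flask = 4.222 × 10^-3 × 500.0/20.00 = 0.1056 mol
mass of NaHCO3 = 0.1056 × 84.01 = 8.868 g
% NaHCO3 = 8.868 / 11.68 × 100 = 75.92 %

75.92 %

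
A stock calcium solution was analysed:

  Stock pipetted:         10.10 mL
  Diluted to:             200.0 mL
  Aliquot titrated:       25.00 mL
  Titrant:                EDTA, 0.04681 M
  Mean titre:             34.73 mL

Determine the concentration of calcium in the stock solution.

1.288 M

Ca^2+ + EDTA^4- → [Ca(EDTA)]^2-
n(EDTA) = 0.03473 × 0.04681 = 1.626 × 10^-3 mol
n(Ca2+) in the aliquot = 1.626 × 10^-3 mol (1:1 ratio)
[Ca2+]_dilute = 1.626 × 10^-3 / 0.02500 = 0.06503 mol/L
Dilution factor = 200.0 / 10.10 = 19.80
[Ca2+]_stock = 0.06503 × 19.80 = 1.288 mol/L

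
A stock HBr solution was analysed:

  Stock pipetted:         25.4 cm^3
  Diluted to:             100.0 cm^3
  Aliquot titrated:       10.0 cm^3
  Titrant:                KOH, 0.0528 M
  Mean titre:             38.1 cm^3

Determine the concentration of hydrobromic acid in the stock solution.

0.792 M

HBr + KOH → KBr + H2O
n(KOH) = 0.0381 × 0.0528 = 2.01 × 10^-3 mol
n(HBr) in the aliquot = 2.01 × 10^-3 mol (1:1 ratio)
[HBr]_dilute = 2.01 × 10^-3 / 0.0100 = 0.201 mol/L
Dilution factor = 100.0 / 25.4 = 3.937
[HBr]_stock = 0.201 × 3.937 = 0.792 mol/L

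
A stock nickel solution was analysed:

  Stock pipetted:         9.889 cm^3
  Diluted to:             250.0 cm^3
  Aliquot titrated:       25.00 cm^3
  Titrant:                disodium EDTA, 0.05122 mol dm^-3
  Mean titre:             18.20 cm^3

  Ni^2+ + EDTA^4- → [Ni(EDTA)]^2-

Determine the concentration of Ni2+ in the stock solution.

n(EDTA) = 0.01820 × 0.05122 = 9.322 × 10^-4 mol
n(Ni2+) in the aliquot = 9.322 × 10^-4 mol (1:1 ratio)
[Ni2+]_dilute = 9.322 × 10^-4 / 0.02500 = 0.03729 mol/L
Dilution factor = 250.0 / 9.889 = 25.28
[Ni2+]_stock = 0.03729 × 25.28 = 0.9427 mol/L

0.9427 mol/L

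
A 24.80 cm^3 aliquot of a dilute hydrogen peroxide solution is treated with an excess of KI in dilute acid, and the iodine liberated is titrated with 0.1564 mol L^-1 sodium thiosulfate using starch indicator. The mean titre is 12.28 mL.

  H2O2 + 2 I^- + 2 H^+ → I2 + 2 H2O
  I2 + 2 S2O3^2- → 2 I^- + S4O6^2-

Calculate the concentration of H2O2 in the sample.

n(S2O3^2-) = 0.01228 × 0.1564 = 1.921 × 10^-3 mol
n(I2) = n(S2O3^2-)/2 = 9.603 × 10^-4 mol
n(H2O2) in the aliquot = 9.603 × 10^-4 mol (1:1 ratio)
[H2O2] = 9.603 × 10^-4 / 0.02480 = 0.03872 mol/L

0.03872 mol/L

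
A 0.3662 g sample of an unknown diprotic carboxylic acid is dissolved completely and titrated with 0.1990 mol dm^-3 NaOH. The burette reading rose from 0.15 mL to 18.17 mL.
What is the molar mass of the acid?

204.2 g/mol

n(NaOH) = 0.01802 L × 0.1990 mol/L = 3.586 × 10^-3 mol
From the 1:2 ratio, n(H2A) = 1/2 × 3.586 × 10^-3 = 1.793 × 10^-3 mol
M = m / n = 0.3662 g / 1.793 × 10^-3 mol = 204.2 g/mol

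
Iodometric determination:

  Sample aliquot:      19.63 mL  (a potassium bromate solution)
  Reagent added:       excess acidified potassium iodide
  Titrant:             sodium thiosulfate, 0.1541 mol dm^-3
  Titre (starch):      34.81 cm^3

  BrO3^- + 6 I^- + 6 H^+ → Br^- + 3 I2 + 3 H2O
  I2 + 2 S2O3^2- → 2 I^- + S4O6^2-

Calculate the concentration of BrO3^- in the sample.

n(S2O3^2-) = 0.03481 × 0.1541 = 5.364 × 10^-3 mol
n(I2) = n(S2O3^2-)/2 = 2.682 × 10^-3 mol
From the 1:3 ratio, n(BrO3^-) in the aliquot = 1/3 × 2.682 × 10^-3 = 8.940 × 10^-4 mol
[BrO3^-] = 8.940 × 10^-4 / 0.01963 = 0.04554 mol/L

0.04554 mol/L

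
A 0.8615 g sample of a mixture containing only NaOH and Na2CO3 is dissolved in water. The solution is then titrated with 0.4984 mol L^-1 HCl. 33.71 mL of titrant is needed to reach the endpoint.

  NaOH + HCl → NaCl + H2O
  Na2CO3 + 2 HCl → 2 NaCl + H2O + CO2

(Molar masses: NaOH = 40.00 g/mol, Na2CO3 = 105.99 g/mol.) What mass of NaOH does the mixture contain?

n(HCl) = 0.03371 × 0.4984 = 0.01680 mol
Let x = n(NaOH), y = n(Na2CO3).
Titrant: 1x + 2y = 0.01680;  mass: 40.00x + 105.99y = 0.8615
Solving, x = 2.222 × 10^-3 mol, y = 7.290 × 10^-3 mol
mass of NaOH = 2.222 × 10^-3 × 40.00 = 0.08887 g

0.08887 g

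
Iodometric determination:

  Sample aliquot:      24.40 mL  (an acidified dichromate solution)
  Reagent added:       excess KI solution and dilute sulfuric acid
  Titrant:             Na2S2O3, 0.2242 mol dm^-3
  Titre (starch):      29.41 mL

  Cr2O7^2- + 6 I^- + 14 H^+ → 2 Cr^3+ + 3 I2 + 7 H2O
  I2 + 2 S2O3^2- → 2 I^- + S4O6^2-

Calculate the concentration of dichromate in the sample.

n(S2O3^2-) = 0.02941 × 0.2242 = 6.594 × 10^-3 mol
n(I2) = n(S2O3^2-)/2 = 3.297 × 10^-3 mol
From the 1:3 ratio, n(Cr2O7^2-) in the aliquot = 1/3 × 3.297 × 10^-3 = 1.099 × 10^-3 mol
[Cr2O7^2-] = 1.099 × 10^-3 / 0.02440 = 0.04504 mol/L

0.04504 mol/L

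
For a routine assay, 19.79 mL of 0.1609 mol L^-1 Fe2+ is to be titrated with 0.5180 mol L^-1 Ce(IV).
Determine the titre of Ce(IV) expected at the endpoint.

6.147 mL

Ce^4+ + Fe^2+ → Ce^3+ + Fe^3+
n(Fe2+) = 0.01979 L × 0.1609 mol/L = 3.184 × 10^-3 mol
n(Ce4+) = 3.184 × 10^-3 mol (1:1 stoichiometry)
V(Ce4+) = 3.184 × 10^-3 mol / 0.5180 mol/L = 0.006147 L = 6.147 mL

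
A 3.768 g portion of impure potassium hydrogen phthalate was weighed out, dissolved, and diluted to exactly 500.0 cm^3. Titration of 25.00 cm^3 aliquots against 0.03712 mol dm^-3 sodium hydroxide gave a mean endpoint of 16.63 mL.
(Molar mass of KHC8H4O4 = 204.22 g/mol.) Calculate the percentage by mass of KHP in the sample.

KHC8H4O4 + NaOH → KNaC8H4O4 + H2O
n(NaOH) per titration = 0.01663 × 0.03712 = 6.173 × 10^-4 mol
n(KHC8H4O4) in each aliquot = 6.173 × 10^-4 mol (1:1 ratio)
n(KHC8H4O4) in the whole flask = 6.173 × 10^-4 × 500.0/25.00 = 0.01235 mol
mass of KHC8H4O4 = 0.01235 × 204.22 = 2.521 g
% KHC8H4O4 = 2.521 / 3.768 × 100 = 66.91 %

66.91 %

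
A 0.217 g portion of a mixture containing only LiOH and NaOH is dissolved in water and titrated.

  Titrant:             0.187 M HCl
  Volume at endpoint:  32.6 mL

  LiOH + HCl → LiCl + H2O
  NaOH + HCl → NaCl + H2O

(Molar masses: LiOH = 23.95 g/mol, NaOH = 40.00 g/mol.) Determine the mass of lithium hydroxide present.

0.0401 g

n(HCl) = 0.0326 × 0.187 = 6.10 × 10^-3 mol
Let x = n(LiOH), y = n(NaOH).
Titrant: 1x + 1y = 6.10 × 10^-3;  mass: 23.95x + 40.00y = 0.217
Solving, x = 1.67 × 10^-3 mol, y = 4.42 × 10^-3 mol
mass of LiOH = 1.67 × 10^-3 × 23.95 = 0.0401 g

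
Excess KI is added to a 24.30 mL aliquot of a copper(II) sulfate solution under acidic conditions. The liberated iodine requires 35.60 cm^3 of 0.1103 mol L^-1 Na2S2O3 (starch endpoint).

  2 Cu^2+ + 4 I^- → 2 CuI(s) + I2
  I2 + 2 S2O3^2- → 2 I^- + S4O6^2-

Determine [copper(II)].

n(S2O3^2-) = 0.03560 × 0.1103 = 3.927 × 10^-3 mol
n(I2) = n(S2O3^2-)/2 = 1.963 × 10^-3 mol
From the 2:1 ratio, n(Cu2+) in the aliquot = 2/1 × 1.963 × 10^-3 = 3.927 × 10^-3 mol
[Cu2+] = 3.927 × 10^-3 / 0.02430 = 0.1616 mol/L

0.1616 mol/L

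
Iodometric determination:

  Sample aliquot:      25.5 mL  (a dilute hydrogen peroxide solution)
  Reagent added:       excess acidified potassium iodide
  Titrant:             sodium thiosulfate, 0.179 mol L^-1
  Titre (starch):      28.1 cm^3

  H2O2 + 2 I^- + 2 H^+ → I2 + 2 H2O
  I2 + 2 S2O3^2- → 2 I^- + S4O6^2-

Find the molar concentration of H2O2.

n(S2O3^2-) = 0.0281 × 0.179 = 5.03 × 10^-3 mol
n(I2) = n(S2O3^2-)/2 = 2.51 × 10^-3 mol
n(H2O2) in the aliquot = 2.51 × 10^-3 mol (1:1 ratio)
[H2O2] = 2.51 × 10^-3 / 0.0255 = 0.0986 mol/L

0.0986 mol/L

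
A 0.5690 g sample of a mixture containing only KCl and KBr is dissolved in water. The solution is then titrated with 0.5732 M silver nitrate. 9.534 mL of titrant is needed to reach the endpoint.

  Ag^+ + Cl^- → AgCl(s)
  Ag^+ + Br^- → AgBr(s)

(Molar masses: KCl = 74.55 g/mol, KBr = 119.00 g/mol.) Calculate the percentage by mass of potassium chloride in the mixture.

n(AgNO3) = 0.009534 × 0.5732 = 5.465 × 10^-3 mol
Let x = n(KCl), y = n(KBr).
Titrant: 1x + 1y = 5.465 × 10^-3;  mass: 74.55x + 119.00y = 0.5690
Solving, x = 1.830 × 10^-3 mol, y = 3.635 × 10^-3 mol
mass of KCl = 1.830 × 10^-3 × 74.55 = 0.1364 g
% KCl = 0.1364 / 0.5690 × 100 = 23.97 %

23.97 %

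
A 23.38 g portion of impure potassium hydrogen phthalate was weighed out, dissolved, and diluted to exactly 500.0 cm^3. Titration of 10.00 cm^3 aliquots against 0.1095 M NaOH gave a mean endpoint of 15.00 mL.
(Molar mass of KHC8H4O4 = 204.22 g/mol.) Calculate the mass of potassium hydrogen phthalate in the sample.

16.77 g

KHC8H4O4 + NaOH → KNaC8H4O4 + H2O
n(NaOH) per titration = 0.01500 × 0.1095 = 1.643 × 10^-3 mol
n(KHC8H4O4) in each aliquot = 1.643 × 10^-3 mol (1:1 ratio)
n(KHC8H4O4) in the whole flask = 1.643 × 10^-3 × 500.0/10.00 = 0.08213 mol
mass of KHC8H4O4 = 0.08213 × 204.22 = 16.77 g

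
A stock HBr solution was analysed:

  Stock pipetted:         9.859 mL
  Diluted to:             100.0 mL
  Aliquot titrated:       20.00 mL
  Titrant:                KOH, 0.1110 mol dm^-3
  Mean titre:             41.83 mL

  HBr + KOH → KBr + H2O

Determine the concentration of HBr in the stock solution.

2.355 mol/L

n(KOH) = 0.04183 × 0.1110 = 4.643 × 10^-3 mol
n(HBr) in the aliquot = 4.643 × 10^-3 mol (1:1 ratio)
[HBr]_dilute = 4.643 × 10^-3 / 0.02000 = 0.2322 mol/L
Dilution factor = 100.0 / 9.859 = 10.14
[HBr]_stock = 0.2322 × 10.14 = 2.355 mol/L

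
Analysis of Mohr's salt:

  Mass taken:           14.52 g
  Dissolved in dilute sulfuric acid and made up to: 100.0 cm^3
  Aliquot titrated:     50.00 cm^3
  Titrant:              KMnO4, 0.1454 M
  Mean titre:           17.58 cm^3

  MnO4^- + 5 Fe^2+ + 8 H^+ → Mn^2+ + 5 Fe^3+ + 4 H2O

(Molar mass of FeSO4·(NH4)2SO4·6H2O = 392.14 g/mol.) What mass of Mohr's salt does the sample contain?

n(KMnO4) per titration = 0.01758 × 0.1454 = 2.556 × 10^-3 mol
From the 5:1 ratio, n(FeSO4·(NH4)2SO4·6H2O) in each aliquot = 5/1 × 2.556 × 10^-3 = 0.01278 mol
n(FeSO4·(NH4)2SO4·6H2O) in the whole flask = 0.01278 × 100.0/50.00 = 0.02556 mol
mass of FeSO4·(NH4)2SO4·6H2O = 0.02556 × 392.14 = 10.02 g

10.02 g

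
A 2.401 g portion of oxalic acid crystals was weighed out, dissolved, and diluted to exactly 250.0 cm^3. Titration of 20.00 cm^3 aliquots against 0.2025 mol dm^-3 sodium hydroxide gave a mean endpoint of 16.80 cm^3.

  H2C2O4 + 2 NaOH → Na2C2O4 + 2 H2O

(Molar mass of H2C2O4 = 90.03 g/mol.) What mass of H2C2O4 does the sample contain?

n(NaOH) per titration = 0.01680 × 0.2025 = 3.402 × 10^-3 mol
From the 1:2 ratio, n(H2C2O4) in each aliquot = 1/2 × 3.402 × 10^-3 = 1.701 × 10^-3 mol
n(H2C2O4) in the whole flask = 1.701 × 10^-3 × 250.0/20.00 = 0.02126 mol
mass of H2C2O4 = 0.02126 × 90.03 = 1.914 g

1.914 g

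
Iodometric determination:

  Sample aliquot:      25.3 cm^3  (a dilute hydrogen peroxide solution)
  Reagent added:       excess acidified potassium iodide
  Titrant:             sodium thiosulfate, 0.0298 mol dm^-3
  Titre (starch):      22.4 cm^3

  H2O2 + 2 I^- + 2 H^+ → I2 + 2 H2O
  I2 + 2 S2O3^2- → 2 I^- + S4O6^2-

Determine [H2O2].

n(S2O3^2-) = 0.0224 × 0.0298 = 6.68 × 10^-4 mol
n(I2) = n(S2O3^2-)/2 = 3.34 × 10^-4 mol
n(H2O2) in the aliquot = 3.34 × 10^-4 mol (1:1 ratio)
[H2O2] = 3.34 × 10^-4 / 0.0253 = 0.0132 mol/L

0.0132 mol/L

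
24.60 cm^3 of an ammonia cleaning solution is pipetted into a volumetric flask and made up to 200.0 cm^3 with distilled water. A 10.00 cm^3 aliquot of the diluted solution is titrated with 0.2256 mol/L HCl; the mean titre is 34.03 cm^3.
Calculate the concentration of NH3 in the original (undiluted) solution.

6.242 mol/L

NH3 + HCl → NH4Cl
n(HCl) = 0.03403 × 0.2256 = 7.677 × 10^-3 mol
n(NH3) in the aliquot = 7.677 × 10^-3 mol (1:1 ratio)
[NH3]_dilute = 7.677 × 10^-3 / 0.01000 = 0.7677 mol/L
Dilution factor = 200.0 / 24.60 = 8.130
[NH3]_stock = 0.7677 × 8.130 = 6.242 mol/L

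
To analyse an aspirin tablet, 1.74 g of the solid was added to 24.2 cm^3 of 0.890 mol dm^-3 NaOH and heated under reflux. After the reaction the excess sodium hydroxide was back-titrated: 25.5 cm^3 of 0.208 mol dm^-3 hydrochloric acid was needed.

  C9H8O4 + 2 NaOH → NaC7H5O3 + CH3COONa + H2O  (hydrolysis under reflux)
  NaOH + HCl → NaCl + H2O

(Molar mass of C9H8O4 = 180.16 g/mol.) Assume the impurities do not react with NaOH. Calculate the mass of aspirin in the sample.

n(NaOH) added = 0.0242 × 0.890 = 0.0215 mol
n(HCl) used in back-titration = 0.0255 × 0.208 = 5.30 × 10^-3 mol
n(NaOH) left over = 5.30 × 10^-3 mol (1:1 ratio)
n(NaOH) consumed by analyte = 0.0215 − 5.30 × 10^-3 = 0.0162 mol
From the 1:2 ratio, n(C9H8O4) = 1/2 × 0.0162 = 8.12 × 10^-3 mol
mass of C9H8O4 = 8.12 × 10^-3 × 180.16 = 1.46 g

1.46 g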